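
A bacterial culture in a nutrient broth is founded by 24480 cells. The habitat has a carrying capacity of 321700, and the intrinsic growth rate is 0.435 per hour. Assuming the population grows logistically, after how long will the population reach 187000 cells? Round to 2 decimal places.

A = (K − N₀)/N₀ = (321700 − 24480)/24480 = 12.141.
Solve 321700/(1 + 12.141·e^(−0.435t)) = 187000: 1 + 12.141·e^(−0.435t) = 1.7203, so e^(−0.435t) = 0.059328.
−0.435·t = ln(0.059328) = -2.8247, so t = 2.8247/0.435 = 6.4935.

6.49 hours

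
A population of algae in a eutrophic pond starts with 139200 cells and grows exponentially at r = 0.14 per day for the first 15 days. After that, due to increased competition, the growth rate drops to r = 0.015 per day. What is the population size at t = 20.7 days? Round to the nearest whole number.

Phase 1: N(15) = 139200·e^(0.14×15) = 139200·e^2.1 = 1.136731×10^6.
Phase 2 runs for 20.7 − 15 = 5.7 days at r = 0.015.
N(20.7) = 1.136731×10^6·e^(0.015×5.7) = 1.136731×10^6·e^0.0855 = 1.238197×10^6.

1238197 cells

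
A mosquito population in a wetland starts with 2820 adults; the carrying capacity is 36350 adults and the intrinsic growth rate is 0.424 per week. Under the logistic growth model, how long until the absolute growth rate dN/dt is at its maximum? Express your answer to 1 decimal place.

Logistic growth is fastest at N = K/2 = 18175.
A = (K − N₀)/N₀ = 11.89. Set K/(1 + A·e^(−rt)) = K/2 → A·e^(−rt) = 1.
e^(−0.424t) = 1/11.89 = 0.0841038, so t = ln(11.89)/0.424 = 2.4757/0.424 = 5.8389.

5.8 weeks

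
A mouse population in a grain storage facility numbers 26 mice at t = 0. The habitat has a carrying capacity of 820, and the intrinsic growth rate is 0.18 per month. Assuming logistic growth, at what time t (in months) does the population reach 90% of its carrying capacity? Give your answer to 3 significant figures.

31.2 months

A = (K − N₀)/N₀ = (820 − 26)/26 = 30.538.
Solve 820/(1 + 30.538·e^(−0.18t)) = 738: 1 + 30.538·e^(−0.18t) = 1.1111, so e^(−0.18t) = 0.0036384.
−0.18·t = ln(0.0036384) = -5.6162, so t = 5.6162/0.18 = 31.201.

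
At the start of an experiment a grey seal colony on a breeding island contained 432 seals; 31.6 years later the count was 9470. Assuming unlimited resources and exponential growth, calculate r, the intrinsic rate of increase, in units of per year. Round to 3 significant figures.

From N(t) = N₀·e^(rt): e^(r·31.6) = 9470/432 = 21.921.
r·31.6 = ln(21.921) = 3.0875, so r = 3.0875/31.6 = 0.097704.

0.0977 per year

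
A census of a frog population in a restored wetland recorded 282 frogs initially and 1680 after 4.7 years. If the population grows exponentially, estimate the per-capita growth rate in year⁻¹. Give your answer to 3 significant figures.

From N(t) = N₀·e^(rt): e^(r·4.7) = 1680/282 = 5.9574.
r·4.7 = ln(5.9574) = 1.7846, so r = 1.7846/4.7 = 0.37971.

0.380 per year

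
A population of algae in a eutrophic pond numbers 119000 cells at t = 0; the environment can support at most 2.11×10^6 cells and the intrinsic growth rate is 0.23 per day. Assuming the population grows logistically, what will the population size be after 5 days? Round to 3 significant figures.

A = (K − N₀)/N₀ = (2.11×10^6 − 119000)/119000 = 16.731.
N(t) = K/(1 + A·e^(−rt)) = 2.11×10^6/(1 + 16.731×e^(−0.23×5)).
e^(−1.15) = 0.31664; denominator = 1 + 16.731×0.31664 = 6.2977.
N = 2.11×10^6/6.2977 = 335044.

335000 cells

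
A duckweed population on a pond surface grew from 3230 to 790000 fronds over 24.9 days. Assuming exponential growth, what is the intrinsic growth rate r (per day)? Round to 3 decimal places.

From N(t) = N₀·e^(rt): e^(r·24.9) = 790000/3230 = 244.58.
r·24.9 = ln(244.58) = 5.4996, so r = 5.4996/24.9 = 0.22087.

0.221 per day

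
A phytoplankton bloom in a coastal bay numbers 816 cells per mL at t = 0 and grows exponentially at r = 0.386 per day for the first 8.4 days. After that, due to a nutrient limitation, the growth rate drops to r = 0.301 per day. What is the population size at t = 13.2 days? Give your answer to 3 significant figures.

88600 cells per mL

Phase 1: N(8.4) = 816·e^(0.386×8.4) = 816·e^3.242 = 20885.6.
Phase 2 runs for 13.2 − 8.4 = 4.8 days at r = 0.301.
N(13.2) = 20885.6·e^(0.301×4.8) = 20885.6·e^1.445 = 88575.8.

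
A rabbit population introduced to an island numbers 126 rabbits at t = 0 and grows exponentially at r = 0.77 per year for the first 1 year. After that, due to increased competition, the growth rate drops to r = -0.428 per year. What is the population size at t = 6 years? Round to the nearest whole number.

Phase 1: N(1) = 126·e^(0.77×1) = 126·e^0.77 = 272.131.
Phase 2 runs for 6 − 1 = 5 years at r = -0.428.
N(6) = 272.131·e^(-0.428×5) = 272.131·e^-2.14 = 32.0175.

32 rabbits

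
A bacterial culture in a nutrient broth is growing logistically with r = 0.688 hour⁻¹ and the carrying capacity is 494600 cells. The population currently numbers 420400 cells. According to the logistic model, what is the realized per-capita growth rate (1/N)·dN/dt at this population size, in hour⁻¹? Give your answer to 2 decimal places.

(1/N)·dN/dt = r(1 − N/K) = 0.688 × (1 − 420400/494600).
= 0.688 × 0.15002 = 0.10321.

0.10 per hour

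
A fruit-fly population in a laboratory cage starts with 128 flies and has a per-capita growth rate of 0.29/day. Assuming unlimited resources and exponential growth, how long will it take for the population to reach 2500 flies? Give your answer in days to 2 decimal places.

10.25 days

Set N₀·e^(rt) = 2500: e^(0.29·t) = 2500/128 = 19.531.
0.29·t = ln(19.531) = 2.972, so t = 2.972/0.29 = 10.248.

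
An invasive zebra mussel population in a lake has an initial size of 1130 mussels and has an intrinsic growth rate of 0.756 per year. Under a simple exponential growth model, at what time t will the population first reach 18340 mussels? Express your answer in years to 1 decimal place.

Set N₀·e^(rt) = 18340: e^(0.756·t) = 18340/1130 = 16.23.
0.756·t = ln(16.23) = 2.7869, so t = 2.7869/0.756 = 3.6863.

3.7 years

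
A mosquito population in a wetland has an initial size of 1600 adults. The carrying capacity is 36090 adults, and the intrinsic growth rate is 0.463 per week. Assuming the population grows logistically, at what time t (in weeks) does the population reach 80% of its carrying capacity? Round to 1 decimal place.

9.6 weeks

A = (K − N₀)/N₀ = (36090 − 1600)/1600 = 21.556.
Solve 36090/(1 + 21.556·e^(−0.463t)) = 28872: 1 + 21.556·e^(−0.463t) = 1.25, so e^(−0.463t) = 0.0115976.
−0.463·t = ln(0.0115976) = -4.457, so t = 4.457/0.463 = 9.6263.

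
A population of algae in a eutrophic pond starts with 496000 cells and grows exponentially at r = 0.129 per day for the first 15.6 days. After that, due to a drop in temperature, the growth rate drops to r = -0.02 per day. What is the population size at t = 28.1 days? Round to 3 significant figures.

Phase 1: N(15.6) = 496000·e^(0.129×15.6) = 496000·e^2.012 = 3.7107×10^6.
Phase 2 runs for 28.1 − 15.6 = 12.5 days at r = -0.02.
N(28.1) = 3.7107×10^6·e^(-0.02×12.5) = 3.7107×10^6·e^-0.25 = 2.889896×10^6.

2890000 cells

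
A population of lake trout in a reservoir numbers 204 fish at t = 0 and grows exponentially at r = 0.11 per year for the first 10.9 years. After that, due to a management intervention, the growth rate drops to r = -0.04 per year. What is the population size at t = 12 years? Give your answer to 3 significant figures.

648 fish

Phase 1: N(10.9) = 204·e^(0.11×10.9) = 204·e^1.199 = 676.627.
Phase 2 runs for 12 − 10.9 = 1.1 years at r = -0.04.
N(12) = 676.627·e^(-0.04×1.1) = 676.627·e^-0.044 = 647.501.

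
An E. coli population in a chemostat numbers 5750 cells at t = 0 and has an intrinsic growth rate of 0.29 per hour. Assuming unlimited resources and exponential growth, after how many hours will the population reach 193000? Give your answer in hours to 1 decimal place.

Set N₀·e^(rt) = 193000: e^(0.29·t) = 193000/5750 = 33.565.
0.29·t = ln(33.565) = 3.5135, so t = 3.5135/0.29 = 12.115.

12.1 hours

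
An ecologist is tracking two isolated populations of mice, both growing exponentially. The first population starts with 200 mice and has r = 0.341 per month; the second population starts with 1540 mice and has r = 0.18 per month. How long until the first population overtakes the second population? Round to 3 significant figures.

12.7 months

Set 200·e^(0.341t) = 1540·e^(0.18t).
e^((0.341 − 0.18)t) = 1540/200 → e^(0.161·t) = 7.7.
0.161·t = ln(7.7) = 2.0412, so t = 2.0412/0.161 = 12.678.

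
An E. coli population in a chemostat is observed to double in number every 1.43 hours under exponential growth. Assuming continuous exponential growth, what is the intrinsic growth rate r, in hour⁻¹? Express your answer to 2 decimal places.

0.48 per hour

r = ln(2)/t_d = 0.6931/1.43 = 0.48472.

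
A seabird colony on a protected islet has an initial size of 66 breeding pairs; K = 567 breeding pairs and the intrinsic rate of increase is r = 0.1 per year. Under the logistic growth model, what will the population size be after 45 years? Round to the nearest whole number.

523 breeding pairs

A = (K − N₀)/N₀ = (567 − 66)/66 = 7.5909.
N(t) = K/(1 + A·e^(−rt)) = 567/(1 + 7.5909×e^(−0.1×45)).
e^(−4.5) = 0.011109; denominator = 1 + 7.5909×0.011109 = 1.0843.
N = 567/1.0843 = 522.905.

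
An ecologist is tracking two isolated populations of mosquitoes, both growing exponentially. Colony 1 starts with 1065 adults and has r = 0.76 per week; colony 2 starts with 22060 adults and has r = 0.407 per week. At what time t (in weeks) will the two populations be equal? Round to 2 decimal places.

8.59 weeks

Set 1065·e^(0.76t) = 22060·e^(0.407t).
e^((0.76 − 0.407)t) = 22060/1065 → e^(0.353·t) = 20.714.
0.353·t = ln(20.714) = 3.0308, so t = 3.0308/0.353 = 8.5858.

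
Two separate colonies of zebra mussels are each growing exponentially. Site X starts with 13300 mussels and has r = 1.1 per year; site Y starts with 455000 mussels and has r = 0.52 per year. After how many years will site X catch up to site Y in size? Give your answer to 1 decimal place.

Set 13300·e^(1.1t) = 455000·e^(0.52t).
e^((1.1 − 0.52)t) = 455000/13300 → e^(0.58·t) = 34.211.
0.58·t = ln(34.211) = 3.5325, so t = 3.5325/0.58 = 6.0906.

6.1 years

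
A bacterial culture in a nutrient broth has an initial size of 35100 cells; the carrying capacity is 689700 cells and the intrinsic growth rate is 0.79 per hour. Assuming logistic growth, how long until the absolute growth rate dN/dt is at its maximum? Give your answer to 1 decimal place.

Logistic growth is fastest at N = K/2 = 344850.
A = (K − N₀)/N₀ = 18.65. Set K/(1 + A·e^(−rt)) = K/2 → A·e^(−rt) = 1.
e^(−0.79t) = 1/18.65 = 0.0536205, so t = ln(18.65)/0.79 = 2.9258/0.79 = 3.7036.

3.7 hours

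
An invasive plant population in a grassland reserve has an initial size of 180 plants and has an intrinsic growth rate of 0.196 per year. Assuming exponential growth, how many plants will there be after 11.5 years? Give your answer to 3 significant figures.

N(t) = N₀·e^(rt) = 180 × e^(0.196×11.5) = 180 × e^2.254.
e^2.254 ≈ 9.5258, so N ≈ 180 × 9.5258 = 1714.64.

1710 plants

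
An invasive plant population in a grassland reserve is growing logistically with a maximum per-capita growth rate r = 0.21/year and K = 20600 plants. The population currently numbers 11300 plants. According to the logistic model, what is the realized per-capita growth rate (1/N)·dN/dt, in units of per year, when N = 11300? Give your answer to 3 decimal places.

0.095 per year

(1/N)·dN/dt = r(1 − N/K) = 0.21 × (1 − 11300/20600).
= 0.21 × 0.45146 = 0.094806.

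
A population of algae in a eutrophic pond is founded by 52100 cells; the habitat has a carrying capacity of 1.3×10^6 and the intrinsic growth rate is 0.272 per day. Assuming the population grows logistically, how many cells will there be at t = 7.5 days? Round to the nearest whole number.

315960 cells

A = (K − N₀)/N₀ = (1.3×10^6 − 52100)/52100 = 23.952.
N(t) = K/(1 + A·e^(−rt)) = 1.3×10^6/(1 + 23.952×e^(−0.272×7.5)).
e^(−2.04) = 0.13003; denominator = 1 + 23.952×0.13003 = 4.1144.
N = 1.3×10^6/4.1144 = 315960.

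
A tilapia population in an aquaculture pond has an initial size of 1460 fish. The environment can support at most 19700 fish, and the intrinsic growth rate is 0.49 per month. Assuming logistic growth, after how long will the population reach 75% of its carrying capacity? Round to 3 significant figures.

A = (K − N₀)/N₀ = (19700 − 1460)/1460 = 12.493.
Solve 19700/(1 + 12.493·e^(−0.49t)) = 14775: 1 + 12.493·e^(−0.49t) = 1.3333, so e^(−0.49t) = 0.0266813.
−0.49·t = ln(0.0266813) = -3.6238, so t = 3.6238/0.49 = 7.3955.

7.40 months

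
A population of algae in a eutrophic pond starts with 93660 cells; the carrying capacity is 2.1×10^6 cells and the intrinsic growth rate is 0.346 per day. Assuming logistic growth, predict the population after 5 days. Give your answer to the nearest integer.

A = (K − N₀)/N₀ = (2.1×10^6 − 93660)/93660 = 21.422.
N(t) = K/(1 + A·e^(−rt)) = 2.1×10^6/(1 + 21.422×e^(−0.346×5)).
e^(−1.73) = 0.17728; denominator = 1 + 21.422×0.17728 = 4.7977.
N = 2.1×10^6/4.7977 = 437710.

437710 cells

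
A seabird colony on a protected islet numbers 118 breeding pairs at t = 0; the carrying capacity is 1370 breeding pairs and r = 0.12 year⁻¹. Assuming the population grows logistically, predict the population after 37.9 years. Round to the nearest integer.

1232 breeding pairs

A = (K − N₀)/N₀ = (1370 − 118)/118 = 10.61.
N(t) = K/(1 + A·e^(−rt)) = 1370/(1 + 10.61×e^(−0.12×37.9)).
e^(−4.548) = 0.010588; denominator = 1 + 10.61×0.010588 = 1.1123.
N = 1370/1.1123 = 1231.63.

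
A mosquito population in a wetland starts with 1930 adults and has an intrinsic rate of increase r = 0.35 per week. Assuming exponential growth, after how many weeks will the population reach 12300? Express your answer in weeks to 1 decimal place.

Set N₀·e^(rt) = 12300: e^(0.35·t) = 12300/1930 = 6.3731.
0.35·t = ln(6.3731) = 1.8521, so t = 1.8521/0.35 = 5.2917.

5.3 weeks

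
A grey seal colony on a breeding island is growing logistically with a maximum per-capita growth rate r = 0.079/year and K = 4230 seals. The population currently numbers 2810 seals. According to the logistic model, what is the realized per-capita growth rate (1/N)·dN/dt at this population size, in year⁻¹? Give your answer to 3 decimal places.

0.027 per year

(1/N)·dN/dt = r(1 − N/K) = 0.079 × (1 − 2810/4230).
= 0.079 × 0.3357 = 0.02652.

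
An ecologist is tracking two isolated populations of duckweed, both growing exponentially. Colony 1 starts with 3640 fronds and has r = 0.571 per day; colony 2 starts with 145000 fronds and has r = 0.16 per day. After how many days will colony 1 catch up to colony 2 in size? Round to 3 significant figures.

8.97 days

Set 3640·e^(0.571t) = 145000·e^(0.16t).
e^((0.571 − 0.16)t) = 145000/3640 → e^(0.411·t) = 39.835.
0.411·t = ln(39.835) = 3.6848, so t = 3.6848/0.411 = 8.9653.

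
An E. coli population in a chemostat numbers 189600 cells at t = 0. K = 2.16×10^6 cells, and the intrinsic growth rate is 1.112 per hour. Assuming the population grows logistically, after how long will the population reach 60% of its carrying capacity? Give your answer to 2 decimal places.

2.47 hours

A = (K − N₀)/N₀ = (2.16×10^6 − 189600)/189600 = 10.392.
Solve 2.16×10^6/(1 + 10.392·e^(−1.112t)) = 1.296×10^6: 1 + 10.392·e^(−1.112t) = 1.6667, so e^(−1.112t) = 0.0641494.
−1.112·t = ln(0.0641494) = -2.7465, so t = 2.7465/1.112 = 2.4699.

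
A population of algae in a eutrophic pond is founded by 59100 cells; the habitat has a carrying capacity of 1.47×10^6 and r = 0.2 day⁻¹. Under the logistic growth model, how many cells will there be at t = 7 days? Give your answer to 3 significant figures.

A = (K − N₀)/N₀ = (1.47×10^6 − 59100)/59100 = 23.873.
N(t) = K/(1 + A·e^(−rt)) = 1.47×10^6/(1 + 23.873×e^(−0.2×7)).
e^(−1.4) = 0.2466; denominator = 1 + 23.873×0.2466 = 6.887.
N = 1.47×10^6/6.887 = 213445.

213000 cells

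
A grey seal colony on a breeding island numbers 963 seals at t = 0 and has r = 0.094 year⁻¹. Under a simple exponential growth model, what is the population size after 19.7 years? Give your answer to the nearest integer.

6136 seals

N(t) = N₀·e^(rt) = 963 × e^(0.094×19.7) = 963 × e^1.852.
e^1.852 ≈ 6.3713, so N ≈ 963 × 6.3713 = 6135.54.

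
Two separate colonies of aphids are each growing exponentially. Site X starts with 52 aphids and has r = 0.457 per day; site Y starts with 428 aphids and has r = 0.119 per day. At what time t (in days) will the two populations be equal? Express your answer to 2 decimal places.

Set 52·e^(0.457t) = 428·e^(0.119t).
e^((0.457 − 0.119)t) = 428/52 → e^(0.338·t) = 8.2308.
0.338·t = ln(8.2308) = 2.1079, so t = 2.1079/0.338 = 6.2363.

6.24 days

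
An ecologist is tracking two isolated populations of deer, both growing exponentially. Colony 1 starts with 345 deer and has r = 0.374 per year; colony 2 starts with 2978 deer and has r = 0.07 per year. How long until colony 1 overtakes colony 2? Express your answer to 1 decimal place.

Set 345·e^(0.374t) = 2978·e^(0.07t).
e^((0.374 − 0.07)t) = 2978/345 → e^(0.304·t) = 8.6319.
0.304·t = ln(8.6319) = 2.1555, so t = 2.1555/0.304 = 7.0903.

7.1 years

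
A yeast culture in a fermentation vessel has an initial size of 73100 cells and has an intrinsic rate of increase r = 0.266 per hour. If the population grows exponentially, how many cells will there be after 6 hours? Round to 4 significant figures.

N(t) = N₀·e^(rt) = 73100 × e^(0.266×6) = 73100 × e^1.596.
e^1.596 ≈ 4.9333, so N ≈ 73100 × 4.9333 = 360621.

360600 cells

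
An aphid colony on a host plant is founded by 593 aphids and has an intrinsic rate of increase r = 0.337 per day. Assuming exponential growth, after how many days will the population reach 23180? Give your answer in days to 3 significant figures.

10.9 days

Set N₀·e^(rt) = 23180: e^(0.337·t) = 23180/593 = 39.089.
0.337·t = ln(39.089) = 3.6659, so t = 3.6659/0.337 = 10.878.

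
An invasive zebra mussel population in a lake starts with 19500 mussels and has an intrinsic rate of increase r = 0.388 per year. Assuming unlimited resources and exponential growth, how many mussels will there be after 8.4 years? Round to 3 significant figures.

508000 mussels

N(t) = N₀·e^(rt) = 19500 × e^(0.388×8.4) = 19500 × e^3.259.
e^3.259 ≈ 26.029, so N ≈ 19500 × 26.029 = 507560.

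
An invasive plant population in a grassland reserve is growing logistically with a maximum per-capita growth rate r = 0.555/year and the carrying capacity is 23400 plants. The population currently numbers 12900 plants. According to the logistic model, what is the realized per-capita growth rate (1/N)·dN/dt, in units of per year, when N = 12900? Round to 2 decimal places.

(1/N)·dN/dt = r(1 − N/K) = 0.555 × (1 − 12900/23400).
= 0.555 × 0.44872 = 0.24904.

0.25 per year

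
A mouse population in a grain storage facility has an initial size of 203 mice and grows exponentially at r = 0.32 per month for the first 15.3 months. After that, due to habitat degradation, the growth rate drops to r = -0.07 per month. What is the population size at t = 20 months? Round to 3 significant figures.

19500 mice

Phase 1: N(15.3) = 203·e^(0.32×15.3) = 203·e^4.896 = 27152.
Phase 2 runs for 20 − 15.3 = 4.7 months at r = -0.07.
N(20) = 27152·e^(-0.07×4.7) = 27152·e^-0.329 = 19539.7.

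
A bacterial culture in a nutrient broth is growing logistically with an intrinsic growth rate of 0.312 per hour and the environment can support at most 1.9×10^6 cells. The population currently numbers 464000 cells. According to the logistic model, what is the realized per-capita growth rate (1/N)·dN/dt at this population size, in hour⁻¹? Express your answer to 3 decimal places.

(1/N)·dN/dt = r(1 − N/K) = 0.312 × (1 − 464000/1.9×10^6).
= 0.312 × 0.75579 = 0.23581.

0.236 per hour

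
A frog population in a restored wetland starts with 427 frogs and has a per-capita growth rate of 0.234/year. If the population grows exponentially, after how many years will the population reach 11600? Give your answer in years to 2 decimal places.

Set N₀·e^(rt) = 11600: e^(0.234·t) = 11600/427 = 27.166.
0.234·t = ln(27.166) = 3.302, so t = 3.302/0.234 = 14.111.

14.11 years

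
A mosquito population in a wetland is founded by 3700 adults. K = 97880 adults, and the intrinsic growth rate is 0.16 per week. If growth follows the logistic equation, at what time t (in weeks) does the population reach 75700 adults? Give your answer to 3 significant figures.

A = (K − N₀)/N₀ = (97880 − 3700)/3700 = 25.454.
Solve 97880/(1 + 25.454·e^(−0.16t)) = 75700: 1 + 25.454·e^(−0.16t) = 1.293, so e^(−0.16t) = 0.0115109.
−0.16·t = ln(0.0115109) = -4.4645, so t = 4.4645/0.16 = 27.903.

27.9 weeks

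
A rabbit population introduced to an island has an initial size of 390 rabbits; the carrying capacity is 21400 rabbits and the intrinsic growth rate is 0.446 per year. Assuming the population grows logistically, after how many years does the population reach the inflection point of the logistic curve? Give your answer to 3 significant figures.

8.94 years

Logistic growth is fastest at N = K/2 = 10700.
A = (K − N₀)/N₀ = 53.872. Set K/(1 + A·e^(−rt)) = K/2 → A·e^(−rt) = 1.
e^(−0.446t) = 1/53.872 = 0.0185626, so t = ln(53.872)/0.446 = 3.9866/0.446 = 8.9386.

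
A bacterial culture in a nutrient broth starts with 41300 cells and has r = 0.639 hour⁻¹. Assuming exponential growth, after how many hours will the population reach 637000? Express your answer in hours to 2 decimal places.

Set N₀·e^(rt) = 637000: e^(0.639·t) = 637000/41300 = 15.424.
0.639·t = ln(15.424) = 2.7359, so t = 2.7359/0.639 = 4.2815.

4.28 hours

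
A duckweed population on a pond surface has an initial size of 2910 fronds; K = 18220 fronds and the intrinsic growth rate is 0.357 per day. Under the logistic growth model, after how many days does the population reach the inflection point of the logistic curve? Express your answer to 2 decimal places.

Logistic growth is fastest at N = K/2 = 9110.
A = (K − N₀)/N₀ = 5.2612. Set K/(1 + A·e^(−rt)) = K/2 → A·e^(−rt) = 1.
e^(−0.357t) = 1/5.2612 = 0.190072, so t = ln(5.2612)/0.357 = 1.6604/0.357 = 4.6508.

4.65 days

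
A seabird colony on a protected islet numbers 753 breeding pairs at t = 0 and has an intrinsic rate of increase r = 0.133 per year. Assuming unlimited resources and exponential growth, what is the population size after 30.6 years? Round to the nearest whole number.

N(t) = N₀·e^(rt) = 753 × e^(0.133×30.6) = 753 × e^4.07.
e^4.07 ≈ 58.545, so N ≈ 753 × 58.545 = 44084.6.

44085 breeding pairs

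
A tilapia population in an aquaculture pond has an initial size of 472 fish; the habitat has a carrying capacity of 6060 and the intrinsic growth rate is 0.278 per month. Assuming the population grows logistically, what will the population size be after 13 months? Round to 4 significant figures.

A = (K − N₀)/N₀ = (6060 − 472)/472 = 11.839.
N(t) = K/(1 + A·e^(−rt)) = 6060/(1 + 11.839×e^(−0.278×13)).
e^(−3.614) = 0.026944; denominator = 1 + 11.839×0.026944 = 1.319.
N = 6060/1.319 = 4594.43.

4594 fish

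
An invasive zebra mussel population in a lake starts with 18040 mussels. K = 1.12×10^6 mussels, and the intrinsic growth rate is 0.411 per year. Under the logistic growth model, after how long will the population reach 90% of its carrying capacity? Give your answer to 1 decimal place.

A = (K − N₀)/N₀ = (1.12×10^6 − 18040)/18040 = 61.084.
Solve 1.12×10^6/(1 + 61.084·e^(−0.411t)) = 1.008×10^6: 1 + 61.084·e^(−0.411t) = 1.1111, so e^(−0.411t) = 0.00181898.
−0.411·t = ln(0.00181898) = -6.3095, so t = 6.3095/0.411 = 15.352.

15.4 years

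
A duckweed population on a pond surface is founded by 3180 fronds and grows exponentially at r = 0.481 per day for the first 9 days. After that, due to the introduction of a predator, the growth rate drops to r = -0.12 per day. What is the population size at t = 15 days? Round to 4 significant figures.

117400 fronds

Phase 1: N(9) = 3180·e^(0.481×9) = 3180·e^4.329 = 241261.
Phase 2 runs for 15 − 9 = 6 days at r = -0.12.
N(15) = 241261·e^(-0.12×6) = 241261·e^-0.72 = 117435.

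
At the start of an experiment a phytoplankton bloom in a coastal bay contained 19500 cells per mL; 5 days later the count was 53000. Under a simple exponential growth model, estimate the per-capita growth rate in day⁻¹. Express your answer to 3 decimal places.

0.200 per day

From N(t) = N₀·e^(rt): e^(r·5) = 53000/19500 = 2.7179.
r·5 = ln(2.7179) = 0.99988, so r = 0.99988/5 = 0.19998.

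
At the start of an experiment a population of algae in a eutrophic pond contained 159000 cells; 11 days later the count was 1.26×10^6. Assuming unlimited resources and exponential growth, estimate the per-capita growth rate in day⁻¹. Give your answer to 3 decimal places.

From N(t) = N₀·e^(rt): e^(r·11) = 1.26×10^6/159000 = 7.9245.
r·11 = ln(7.9245) = 2.07, so r = 2.07/11 = 0.18818.

0.188 per day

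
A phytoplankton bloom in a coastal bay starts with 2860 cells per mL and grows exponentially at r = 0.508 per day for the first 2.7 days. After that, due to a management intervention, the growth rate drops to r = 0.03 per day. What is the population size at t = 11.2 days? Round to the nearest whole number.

14548 cells per mL

Phase 1: N(2.7) = 2860·e^(0.508×2.7) = 2860·e^1.372 = 11273.1.
Phase 2 runs for 11.2 − 2.7 = 8.5 days at r = 0.03.
N(11.2) = 11273.1·e^(0.03×8.5) = 11273.1·e^0.255 = 14547.5.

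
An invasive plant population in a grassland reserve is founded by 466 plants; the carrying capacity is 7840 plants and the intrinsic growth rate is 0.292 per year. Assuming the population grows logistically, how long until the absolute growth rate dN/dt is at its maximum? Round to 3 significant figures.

Logistic growth is fastest at N = K/2 = 3920.
A = (K − N₀)/N₀ = 15.824. Set K/(1 + A·e^(−rt)) = K/2 → A·e^(−rt) = 1.
e^(−0.292t) = 1/15.824 = 0.063195, so t = ln(15.824)/0.292 = 2.7615/0.292 = 9.4573.

9.46 years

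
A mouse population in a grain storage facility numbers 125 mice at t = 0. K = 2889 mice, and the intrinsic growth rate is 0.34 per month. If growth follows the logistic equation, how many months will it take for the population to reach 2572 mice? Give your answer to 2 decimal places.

15.26 months

A = (K − N₀)/N₀ = (2889 − 125)/125 = 22.112.
Solve 2889/(1 + 22.112·e^(−0.34t)) = 2572: 1 + 22.112·e^(−0.34t) = 1.1233, so e^(−0.34t) = 0.00557391.
−0.34·t = ln(0.00557391) = -5.1897, so t = 5.1897/0.34 = 15.264.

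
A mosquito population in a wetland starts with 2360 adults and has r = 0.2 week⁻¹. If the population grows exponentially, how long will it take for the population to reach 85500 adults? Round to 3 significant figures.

17.9 weeks

Set N₀·e^(rt) = 85500: e^(0.2·t) = 85500/2360 = 36.229.
0.2·t = ln(36.229) = 3.5899, so t = 3.5899/0.2 = 17.949.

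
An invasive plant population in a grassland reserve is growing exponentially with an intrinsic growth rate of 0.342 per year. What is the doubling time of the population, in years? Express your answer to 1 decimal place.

2.0 years

Doubling time t_d = ln(2)/r = 0.6931/0.342 = 2.0267.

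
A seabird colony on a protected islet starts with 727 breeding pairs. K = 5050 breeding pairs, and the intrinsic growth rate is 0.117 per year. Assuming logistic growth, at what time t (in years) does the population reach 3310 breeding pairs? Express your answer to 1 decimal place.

20.7 years

A = (K − N₀)/N₀ = (5050 − 727)/727 = 5.9464.
Solve 5050/(1 + 5.9464·e^(−0.117t)) = 3310: 1 + 5.9464·e^(−0.117t) = 1.5257, so e^(−0.117t) = 0.0884037.
−0.117·t = ln(0.0884037) = -2.4258, so t = 2.4258/0.117 = 20.734.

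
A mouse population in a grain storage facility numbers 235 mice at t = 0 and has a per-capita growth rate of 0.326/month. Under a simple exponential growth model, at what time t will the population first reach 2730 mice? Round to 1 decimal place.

7.5 months

Set N₀·e^(rt) = 2730: e^(0.326·t) = 2730/235 = 11.617.
0.326·t = ln(11.617) = 2.4525, so t = 2.4525/0.326 = 7.5229.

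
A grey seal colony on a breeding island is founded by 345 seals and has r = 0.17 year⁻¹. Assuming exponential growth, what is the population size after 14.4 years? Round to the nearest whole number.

N(t) = N₀·e^(rt) = 345 × e^(0.17×14.4) = 345 × e^2.448.
e^2.448 ≈ 11.565, so N ≈ 345 × 11.565 = 3989.99.

3990 seals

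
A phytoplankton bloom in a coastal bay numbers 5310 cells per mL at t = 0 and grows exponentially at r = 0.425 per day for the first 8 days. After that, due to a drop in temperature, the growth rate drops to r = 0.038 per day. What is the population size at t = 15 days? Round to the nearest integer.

207596 cells per mL

Phase 1: N(8) = 5310·e^(0.425×8) = 5310·e^3.4 = 159109.
Phase 2 runs for 15 − 8 = 7 days at r = 0.038.
N(15) = 159109·e^(0.038×7) = 159109·e^0.266 = 207596.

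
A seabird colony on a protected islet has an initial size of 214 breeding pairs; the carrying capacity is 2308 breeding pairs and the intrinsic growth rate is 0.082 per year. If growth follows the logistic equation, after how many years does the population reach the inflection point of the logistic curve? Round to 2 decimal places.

Logistic growth is fastest at N = K/2 = 1154.
A = (K − N₀)/N₀ = 9.785. Set K/(1 + A·e^(−rt)) = K/2 → A·e^(−rt) = 1.
e^(−0.082t) = 1/9.785 = 0.102197, so t = ln(9.785)/0.082 = 2.2809/0.082 = 27.815.

27.82 years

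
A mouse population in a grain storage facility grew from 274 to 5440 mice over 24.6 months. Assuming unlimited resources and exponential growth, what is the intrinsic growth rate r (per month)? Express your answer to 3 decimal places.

From N(t) = N₀·e^(rt): e^(r·24.6) = 5440/274 = 19.854.
r·24.6 = ln(19.854) = 2.9884, so r = 2.9884/24.6 = 0.12148.

0.121 per month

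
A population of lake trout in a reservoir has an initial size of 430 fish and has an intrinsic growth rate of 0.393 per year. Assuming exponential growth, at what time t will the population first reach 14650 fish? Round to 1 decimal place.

Set N₀·e^(rt) = 14650: e^(0.393·t) = 14650/430 = 34.07.
0.393·t = ln(34.07) = 3.5284, so t = 3.5284/0.393 = 8.9781.

9.0 years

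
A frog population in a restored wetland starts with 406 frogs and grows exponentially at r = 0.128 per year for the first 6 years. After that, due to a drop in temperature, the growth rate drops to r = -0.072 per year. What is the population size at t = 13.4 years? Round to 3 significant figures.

514 frogs

Phase 1: N(6) = 406·e^(0.128×6) = 406·e^0.768 = 875.113.
Phase 2 runs for 13.4 − 6 = 7.4 years at r = -0.072.
N(13.4) = 875.113·e^(-0.072×7.4) = 875.113·e^-0.5328 = 513.656.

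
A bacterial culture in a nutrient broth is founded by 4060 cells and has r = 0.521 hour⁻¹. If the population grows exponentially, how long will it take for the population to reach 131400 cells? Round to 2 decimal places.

Set N₀·e^(rt) = 131400: e^(0.521·t) = 131400/4060 = 32.365.
0.521·t = ln(32.365) = 3.4771, so t = 3.4771/0.521 = 6.6738.

6.67 hours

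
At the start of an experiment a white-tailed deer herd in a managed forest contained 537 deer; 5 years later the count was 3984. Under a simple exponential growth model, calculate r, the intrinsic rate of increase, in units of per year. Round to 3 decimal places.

0.401 per year

From N(t) = N₀·e^(rt): e^(r·5) = 3984/537 = 7.419.
r·5 = ln(7.419) = 2.004, so r = 2.004/5 = 0.40081.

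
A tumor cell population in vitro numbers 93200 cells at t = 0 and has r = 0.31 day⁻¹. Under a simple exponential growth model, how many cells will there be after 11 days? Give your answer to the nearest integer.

N(t) = N₀·e^(rt) = 93200 × e^(0.31×11) = 93200 × e^3.41.
e^3.41 ≈ 30.265, so N ≈ 93200 × 30.265 = 2.820721×10^6.

2820721 cells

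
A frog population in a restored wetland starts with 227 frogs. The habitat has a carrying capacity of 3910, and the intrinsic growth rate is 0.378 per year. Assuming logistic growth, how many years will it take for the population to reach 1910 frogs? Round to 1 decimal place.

A = (K − N₀)/N₀ = (3910 − 227)/227 = 16.225.
Solve 3910/(1 + 16.225·e^(−0.378t)) = 1910: 1 + 16.225·e^(−0.378t) = 2.0471, so e^(−0.378t) = 0.0645388.
−0.378·t = ln(0.0645388) = -2.7405, so t = 2.7405/0.378 = 7.25.

7.2 years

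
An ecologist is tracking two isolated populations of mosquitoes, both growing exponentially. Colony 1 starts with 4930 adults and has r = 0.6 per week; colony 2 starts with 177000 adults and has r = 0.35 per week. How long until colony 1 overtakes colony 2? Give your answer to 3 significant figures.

14.3 weeks

Set 4930·e^(0.6t) = 177000·e^(0.35t).
e^((0.6 − 0.35)t) = 177000/4930 → e^(0.25·t) = 35.903.
0.25·t = ln(35.903) = 3.5808, so t = 3.5808/0.25 = 14.323.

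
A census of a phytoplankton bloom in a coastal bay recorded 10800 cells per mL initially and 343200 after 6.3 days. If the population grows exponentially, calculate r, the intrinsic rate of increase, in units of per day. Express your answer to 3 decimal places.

0.549 per day

From N(t) = N₀·e^(rt): e^(r·6.3) = 343200/10800 = 31.778.
r·6.3 = ln(31.778) = 3.4588, so r = 3.4588/6.3 = 0.54901.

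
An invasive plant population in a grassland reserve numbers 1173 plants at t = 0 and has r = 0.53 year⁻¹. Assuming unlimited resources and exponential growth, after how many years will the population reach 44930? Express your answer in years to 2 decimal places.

6.88 years

Set N₀·e^(rt) = 44930: e^(0.53·t) = 44930/1173 = 38.303.
0.53·t = ln(38.303) = 3.6455, so t = 3.6455/0.53 = 6.8784.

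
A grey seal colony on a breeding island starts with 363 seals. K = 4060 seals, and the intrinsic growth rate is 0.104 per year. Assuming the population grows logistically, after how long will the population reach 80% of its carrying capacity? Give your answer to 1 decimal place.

A = (K − N₀)/N₀ = (4060 − 363)/363 = 10.185.
Solve 4060/(1 + 10.185·e^(−0.104t)) = 3248: 1 + 10.185·e^(−0.104t) = 1.25, so e^(−0.104t) = 0.0245469.
−0.104·t = ln(0.0245469) = -3.7072, so t = 3.7072/0.104 = 35.646.

35.6 years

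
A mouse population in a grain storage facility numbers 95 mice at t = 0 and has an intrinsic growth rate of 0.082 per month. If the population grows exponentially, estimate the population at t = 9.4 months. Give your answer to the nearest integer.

N(t) = N₀·e^(rt) = 95 × e^(0.082×9.4) = 95 × e^0.7708.
e^0.7708 ≈ 2.1615, so N ≈ 95 × 2.1615 = 205.342.

205 mice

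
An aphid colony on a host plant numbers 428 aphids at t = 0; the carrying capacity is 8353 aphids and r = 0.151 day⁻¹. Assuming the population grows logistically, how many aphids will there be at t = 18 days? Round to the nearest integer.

3759 aphids

A = (K − N₀)/N₀ = (8353 − 428)/428 = 18.516.
N(t) = K/(1 + A·e^(−rt)) = 8353/(1 + 18.516×e^(−0.151×18)).
e^(−2.718) = 0.066007; denominator = 1 + 18.516×0.066007 = 2.2222.
N = 8353/2.2222 = 3758.88.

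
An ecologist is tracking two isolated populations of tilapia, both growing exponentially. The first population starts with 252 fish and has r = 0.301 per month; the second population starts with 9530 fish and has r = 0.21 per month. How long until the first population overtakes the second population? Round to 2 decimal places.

Set 252·e^(0.301t) = 9530·e^(0.21t).
e^((0.301 − 0.21)t) = 9530/252 → e^(0.091·t) = 37.817.
0.091·t = ln(37.817) = 3.6328, so t = 3.6328/0.091 = 39.921.

39.92 months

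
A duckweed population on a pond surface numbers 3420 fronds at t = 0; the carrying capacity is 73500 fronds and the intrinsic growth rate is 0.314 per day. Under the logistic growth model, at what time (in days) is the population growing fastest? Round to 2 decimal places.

9.62 days

Logistic growth is fastest at N = K/2 = 36750.
A = (K − N₀)/N₀ = 20.491. Set K/(1 + A·e^(−rt)) = K/2 → A·e^(−rt) = 1.
e^(−0.314t) = 1/20.491 = 0.0488014, so t = ln(20.491)/0.314 = 3.02/0.314 = 9.6178.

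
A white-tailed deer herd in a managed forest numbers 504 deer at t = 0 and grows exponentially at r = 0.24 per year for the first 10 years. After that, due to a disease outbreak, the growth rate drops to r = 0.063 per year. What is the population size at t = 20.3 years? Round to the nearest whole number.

Phase 1: N(10) = 504·e^(0.24×10) = 504·e^2.4 = 5555.68.
Phase 2 runs for 20.3 − 10 = 10.3 years at r = 0.063.
N(20.3) = 5555.68·e^(0.063×10.3) = 5555.68·e^0.6489 = 10630.4.

10630 deer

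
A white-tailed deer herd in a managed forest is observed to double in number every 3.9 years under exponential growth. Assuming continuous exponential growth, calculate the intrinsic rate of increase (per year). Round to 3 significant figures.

r = ln(2)/t_d = 0.6931/3.9 = 0.17773.

0.178 per year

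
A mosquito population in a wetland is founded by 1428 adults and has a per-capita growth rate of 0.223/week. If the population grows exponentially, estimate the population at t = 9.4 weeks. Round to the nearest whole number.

N(t) = N₀·e^(rt) = 1428 × e^(0.223×9.4) = 1428 × e^2.096.
e^2.096 ≈ 8.1352, so N ≈ 1428 × 8.1352 = 11617.1.

11617 adults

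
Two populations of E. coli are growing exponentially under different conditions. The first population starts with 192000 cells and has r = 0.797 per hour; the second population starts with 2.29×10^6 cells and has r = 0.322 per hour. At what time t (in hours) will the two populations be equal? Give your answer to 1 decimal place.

5.2 hours

Set 192000·e^(0.797t) = 2.29×10^6·e^(0.322t).
e^((0.797 − 0.322)t) = 2.29×10^6/192000 → e^(0.475·t) = 11.927.
0.475·t = ln(11.927) = 2.4788, so t = 2.4788/0.475 = 5.2186.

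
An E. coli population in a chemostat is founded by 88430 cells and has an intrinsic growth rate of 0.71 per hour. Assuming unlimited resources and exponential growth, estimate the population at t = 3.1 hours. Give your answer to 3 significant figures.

799000 cells

N(t) = N₀·e^(rt) = 88430 × e^(0.71×3.1) = 88430 × e^2.201.
e^2.201 ≈ 9.034, so N ≈ 88430 × 9.034 = 798880.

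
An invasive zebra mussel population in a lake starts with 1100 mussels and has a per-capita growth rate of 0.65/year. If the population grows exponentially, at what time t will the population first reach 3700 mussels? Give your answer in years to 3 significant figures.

1.87 years

Set N₀·e^(rt) = 3700: e^(0.65·t) = 3700/1100 = 3.3636.
0.65·t = ln(3.3636) = 1.213, so t = 1.213/0.65 = 1.8662.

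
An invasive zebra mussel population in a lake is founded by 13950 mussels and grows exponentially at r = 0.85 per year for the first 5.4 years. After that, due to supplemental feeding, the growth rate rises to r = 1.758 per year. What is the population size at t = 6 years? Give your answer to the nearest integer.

Phase 1: N(5.4) = 13950·e^(0.85×5.4) = 13950·e^4.59 = 1.373997×10^6.
Phase 2 runs for 6 − 5.4 = 0.6 years at r = 1.758.
N(6) = 1.373997×10^6·e^(1.758×0.6) = 1.373997×10^6·e^1.055 = 3.945297×10^6.

3945297 mussels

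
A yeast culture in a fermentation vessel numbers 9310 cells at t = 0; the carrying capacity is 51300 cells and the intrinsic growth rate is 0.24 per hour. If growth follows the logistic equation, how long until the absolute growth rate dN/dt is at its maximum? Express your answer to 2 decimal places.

Logistic growth is fastest at N = K/2 = 25650.
A = (K − N₀)/N₀ = 4.5102. Set K/(1 + A·e^(−rt)) = K/2 → A·e^(−rt) = 1.
e^(−0.24t) = 1/4.5102 = 0.221719, so t = ln(4.5102)/0.24 = 1.5063/0.24 = 6.2764.

6.28 hours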